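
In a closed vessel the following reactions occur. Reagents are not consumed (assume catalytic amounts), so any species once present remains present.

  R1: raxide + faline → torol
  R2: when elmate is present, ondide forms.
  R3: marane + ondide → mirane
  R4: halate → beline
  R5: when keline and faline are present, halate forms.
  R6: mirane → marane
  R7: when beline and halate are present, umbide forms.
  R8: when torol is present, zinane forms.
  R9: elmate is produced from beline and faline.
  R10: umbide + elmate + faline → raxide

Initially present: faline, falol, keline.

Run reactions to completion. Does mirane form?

No

mirane would need marane and ondide (R3), but marane never forms.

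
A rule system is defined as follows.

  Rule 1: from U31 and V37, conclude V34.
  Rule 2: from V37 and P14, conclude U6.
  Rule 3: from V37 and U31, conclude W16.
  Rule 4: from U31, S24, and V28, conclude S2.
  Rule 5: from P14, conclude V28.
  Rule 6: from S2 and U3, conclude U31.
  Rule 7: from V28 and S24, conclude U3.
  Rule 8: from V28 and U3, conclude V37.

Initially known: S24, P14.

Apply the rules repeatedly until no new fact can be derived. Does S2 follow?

No

S2 would need U31, S24, and V28 (Rule 4), but U31 is never established.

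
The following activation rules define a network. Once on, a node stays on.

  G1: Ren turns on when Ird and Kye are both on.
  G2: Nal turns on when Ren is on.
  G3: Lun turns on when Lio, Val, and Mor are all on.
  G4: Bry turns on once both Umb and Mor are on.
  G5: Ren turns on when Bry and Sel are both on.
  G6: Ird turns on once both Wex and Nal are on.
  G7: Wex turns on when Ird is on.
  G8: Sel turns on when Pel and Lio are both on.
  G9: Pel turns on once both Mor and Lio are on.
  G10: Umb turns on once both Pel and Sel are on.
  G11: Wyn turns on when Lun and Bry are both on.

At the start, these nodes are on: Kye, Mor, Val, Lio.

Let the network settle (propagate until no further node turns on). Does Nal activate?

Yes

G9: Mor and Lio on → Pel on.
Pel and Lio are on, so Sel turns on (G8).
G10: Pel and Sel on → Umb on.
G4: Umb and Mor on → Bry on.
G5: Bry and Sel on → Ren on.
Ren is on, so Nal turns on (G2).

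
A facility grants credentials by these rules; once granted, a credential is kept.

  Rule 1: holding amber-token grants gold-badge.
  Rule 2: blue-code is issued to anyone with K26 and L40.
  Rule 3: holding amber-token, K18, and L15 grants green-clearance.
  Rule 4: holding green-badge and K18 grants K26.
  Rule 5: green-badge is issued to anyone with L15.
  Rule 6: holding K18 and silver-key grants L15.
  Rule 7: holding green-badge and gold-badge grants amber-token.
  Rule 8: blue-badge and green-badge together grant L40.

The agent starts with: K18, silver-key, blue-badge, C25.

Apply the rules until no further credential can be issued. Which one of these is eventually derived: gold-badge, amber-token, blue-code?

Holding K18 and silver-key grants L15 (Rule 6).
Holding L15 grants green-badge (Rule 5).
Holding green-badge and K18 grants K26 (Rule 4).
Holding blue-badge and green-badge grants L40 (Rule 8).
Holding K26 and L40 grants blue-code (Rule 2).
amber-token would need green-badge and gold-badge (Rule 7), but gold-badge is never granted. gold-badge would need amber-token (Rule 1), but amber-token is never granted.

blue-code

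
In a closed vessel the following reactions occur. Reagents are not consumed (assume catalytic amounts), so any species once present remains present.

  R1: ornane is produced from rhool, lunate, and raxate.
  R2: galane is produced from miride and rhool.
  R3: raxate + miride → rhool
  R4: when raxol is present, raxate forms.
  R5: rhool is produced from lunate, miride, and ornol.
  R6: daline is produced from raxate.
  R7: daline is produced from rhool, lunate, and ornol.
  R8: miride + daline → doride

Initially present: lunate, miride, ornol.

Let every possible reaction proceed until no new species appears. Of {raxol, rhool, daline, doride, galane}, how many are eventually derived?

lunate, miride, and ornol present → rhool forms (R5).
miride and rhool present → galane forms (R2).
rhool, lunate, and ornol present → daline forms (R7).
miride and daline present → doride forms (R8).
No rule produces raxol, and it is not given.
rhool: reached.
daline: reached.
doride: reached.
galane: reached.
Reached: rhool, daline, doride, and galane — 4 of the 5.

4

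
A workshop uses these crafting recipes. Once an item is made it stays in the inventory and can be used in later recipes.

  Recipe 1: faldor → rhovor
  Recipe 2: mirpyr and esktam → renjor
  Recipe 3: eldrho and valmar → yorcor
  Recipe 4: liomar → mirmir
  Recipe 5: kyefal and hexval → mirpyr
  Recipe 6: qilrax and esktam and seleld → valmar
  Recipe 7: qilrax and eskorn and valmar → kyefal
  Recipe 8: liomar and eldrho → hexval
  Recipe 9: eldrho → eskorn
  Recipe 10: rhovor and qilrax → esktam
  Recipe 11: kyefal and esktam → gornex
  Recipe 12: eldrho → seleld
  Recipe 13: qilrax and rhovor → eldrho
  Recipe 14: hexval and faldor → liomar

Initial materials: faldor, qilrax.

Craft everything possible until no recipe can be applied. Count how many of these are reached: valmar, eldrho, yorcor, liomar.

3

Using Recipe 1, faldor makes rhovor.
Using Recipe 13, qilrax and rhovor make eldrho.
rhovor and qilrax → esktam (Recipe 10).
eldrho → seleld (Recipe 12).
qilrax and esktam and seleld → valmar (Recipe 6).
Using Recipe 3, eldrho and valmar make yorcor.
valmar: reached.
eldrho: reached.
yorcor: reached.
liomar would need hexval and faldor (Recipe 14), but hexval is never obtained.
Reached: valmar, eldrho, and yorcor — 3 of the 4.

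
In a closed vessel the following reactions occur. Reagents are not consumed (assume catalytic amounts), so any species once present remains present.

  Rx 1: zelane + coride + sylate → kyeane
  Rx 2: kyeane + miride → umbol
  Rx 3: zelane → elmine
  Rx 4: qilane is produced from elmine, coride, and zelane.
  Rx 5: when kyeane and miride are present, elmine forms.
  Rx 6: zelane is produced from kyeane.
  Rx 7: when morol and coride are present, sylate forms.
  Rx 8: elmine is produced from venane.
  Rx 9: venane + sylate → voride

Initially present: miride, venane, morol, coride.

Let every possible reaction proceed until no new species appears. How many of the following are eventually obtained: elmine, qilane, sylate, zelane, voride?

morol and coride present → sylate forms (Rx 7).
venane present → elmine forms (Rx 8).
venane and sylate present → voride forms (Rx 9).
elmine: reached.
qilane would need elmine, coride, and zelane (Rx 4), but zelane never forms.
sylate: reached.
zelane would need kyeane (Rx 6), but kyeane never forms.
voride: reached.
Reached: elmine, sylate, and voride — 3 of the 5.

3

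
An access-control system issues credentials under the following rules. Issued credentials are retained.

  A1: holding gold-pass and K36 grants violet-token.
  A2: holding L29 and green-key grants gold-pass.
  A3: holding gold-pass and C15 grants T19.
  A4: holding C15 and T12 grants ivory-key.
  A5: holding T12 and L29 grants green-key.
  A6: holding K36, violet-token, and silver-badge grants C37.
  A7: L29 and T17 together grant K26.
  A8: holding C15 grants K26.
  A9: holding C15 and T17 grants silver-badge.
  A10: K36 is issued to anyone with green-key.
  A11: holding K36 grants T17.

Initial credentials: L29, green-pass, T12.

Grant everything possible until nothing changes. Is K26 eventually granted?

Yes

Holding T12 and L29 grants green-key (A5).
Holding green-key grants K36 (A10).
Holding K36 grants T17 (A11).
Holding L29 and T17 grants K26 (A7).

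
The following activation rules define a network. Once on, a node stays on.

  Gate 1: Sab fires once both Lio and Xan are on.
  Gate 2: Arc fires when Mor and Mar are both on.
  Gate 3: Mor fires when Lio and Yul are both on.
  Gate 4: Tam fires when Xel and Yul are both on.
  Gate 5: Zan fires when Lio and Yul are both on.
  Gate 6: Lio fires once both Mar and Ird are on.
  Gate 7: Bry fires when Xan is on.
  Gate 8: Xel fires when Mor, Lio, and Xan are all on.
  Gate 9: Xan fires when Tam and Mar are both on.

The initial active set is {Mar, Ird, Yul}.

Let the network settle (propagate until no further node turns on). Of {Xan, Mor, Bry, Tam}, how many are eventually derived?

1

Gate 6: Mar and Ird on → Lio on.
Lio and Yul are on, so Mor fires (Gate 3).
Xan would need Tam and Mar (Gate 9), but Tam never turns on.
Mor: reached.
Bry would need Xan (Gate 7), but Xan never turns on.
Tam would need Xel and Yul (Gate 4), but Xel never turns on.
Reached: Mor — 1 of the 4.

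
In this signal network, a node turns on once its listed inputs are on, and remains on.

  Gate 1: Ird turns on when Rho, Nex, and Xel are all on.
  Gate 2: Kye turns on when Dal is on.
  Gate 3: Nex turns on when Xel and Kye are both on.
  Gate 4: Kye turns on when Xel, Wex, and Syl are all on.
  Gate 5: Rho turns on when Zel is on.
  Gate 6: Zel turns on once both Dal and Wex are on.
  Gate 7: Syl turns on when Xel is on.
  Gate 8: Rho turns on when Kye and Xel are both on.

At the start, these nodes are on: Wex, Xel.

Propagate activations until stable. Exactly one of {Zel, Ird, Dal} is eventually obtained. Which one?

Ird

Gate 7: Xel on → Syl on.
Xel, Wex, and Syl are on, so Kye turns on (Gate 4).
Kye and Xel are on, so Rho turns on (Gate 8).
Xel and Kye are on, so Nex turns on (Gate 3).
Gate 1: Rho, Nex, and Xel on → Ird on.
No rule produces Dal, and it is not given. Zel would need Dal and Wex (Gate 6), but Dal never turns on.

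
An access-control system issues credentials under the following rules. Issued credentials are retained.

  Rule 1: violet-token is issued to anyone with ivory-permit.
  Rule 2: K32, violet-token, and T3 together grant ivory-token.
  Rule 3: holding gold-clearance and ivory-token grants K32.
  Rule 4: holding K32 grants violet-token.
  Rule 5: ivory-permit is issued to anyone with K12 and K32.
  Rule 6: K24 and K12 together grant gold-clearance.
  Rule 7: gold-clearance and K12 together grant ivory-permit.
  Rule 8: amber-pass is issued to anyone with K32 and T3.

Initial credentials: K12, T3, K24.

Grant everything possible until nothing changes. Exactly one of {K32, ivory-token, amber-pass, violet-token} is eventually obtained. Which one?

violet-token

Holding K24 and K12 grants gold-clearance (Rule 6).
Holding gold-clearance and K12 grants ivory-permit (Rule 7).
Holding ivory-permit grants violet-token (Rule 1).
ivory-token would need K32, violet-token, and T3 (Rule 2), but K32 is never granted. amber-pass would need K32 and T3 (Rule 8), but K32 is never granted. K32 would need gold-clearance and ivory-token (Rule 3), but ivory-token is never granted.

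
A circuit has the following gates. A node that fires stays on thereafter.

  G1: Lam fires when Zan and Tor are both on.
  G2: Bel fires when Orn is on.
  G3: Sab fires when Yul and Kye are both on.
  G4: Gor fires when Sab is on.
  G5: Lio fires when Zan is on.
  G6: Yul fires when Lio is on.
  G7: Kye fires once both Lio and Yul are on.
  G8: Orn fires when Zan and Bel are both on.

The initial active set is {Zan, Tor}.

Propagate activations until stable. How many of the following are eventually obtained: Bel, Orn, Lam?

1

G1: Zan and Tor on → Lam on.
Bel would need Orn (G2), but Orn never turns on.
Orn would need Zan and Bel (G8), but Bel never turns on.
Lam: reached.
Reached: Lam — 1 of the 3.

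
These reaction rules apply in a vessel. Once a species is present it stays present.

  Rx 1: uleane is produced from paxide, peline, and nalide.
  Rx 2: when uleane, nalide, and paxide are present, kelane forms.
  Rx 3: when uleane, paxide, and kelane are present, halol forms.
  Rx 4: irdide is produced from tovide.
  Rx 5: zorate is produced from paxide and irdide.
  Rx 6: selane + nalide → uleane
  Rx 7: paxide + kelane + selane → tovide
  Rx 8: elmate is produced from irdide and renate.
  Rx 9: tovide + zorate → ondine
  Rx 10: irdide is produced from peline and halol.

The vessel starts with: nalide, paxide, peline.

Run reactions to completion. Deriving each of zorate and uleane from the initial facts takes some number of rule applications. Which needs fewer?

uleane

uleane: paxide, peline, and nalide present → uleane forms (Rx 1). [1 rule application]
zorate: paxide, peline, and nalide present → uleane forms (Rx 1). uleane, nalide, and paxide present → kelane forms (Rx 2). uleane, paxide, and kelane present → halol forms (Rx 3). peline and halol present → irdide forms (Rx 10). paxide and irdide present → zorate forms (Rx 5). [5 rule applications]
uleane needs fewer.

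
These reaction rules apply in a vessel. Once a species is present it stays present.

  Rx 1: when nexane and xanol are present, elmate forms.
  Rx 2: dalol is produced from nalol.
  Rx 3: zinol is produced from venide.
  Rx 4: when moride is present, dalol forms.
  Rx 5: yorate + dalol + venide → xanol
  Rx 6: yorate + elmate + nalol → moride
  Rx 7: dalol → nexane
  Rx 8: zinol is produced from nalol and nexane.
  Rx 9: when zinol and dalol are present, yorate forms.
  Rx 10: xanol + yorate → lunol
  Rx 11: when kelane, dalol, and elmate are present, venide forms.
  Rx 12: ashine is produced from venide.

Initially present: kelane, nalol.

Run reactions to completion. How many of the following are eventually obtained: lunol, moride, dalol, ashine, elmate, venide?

1

nalol present → dalol forms (Rx 2).
lunol would need xanol and yorate (Rx 10), but xanol never forms.
moride would need yorate, elmate, and nalol (Rx 6), but elmate never forms.
dalol: reached.
ashine would need venide (Rx 12), but venide never forms.
elmate would need nexane and xanol (Rx 1), but xanol never forms.
venide would need kelane, dalol, and elmate (Rx 11), but elmate never forms.
Reached: dalol — 1 of the 6.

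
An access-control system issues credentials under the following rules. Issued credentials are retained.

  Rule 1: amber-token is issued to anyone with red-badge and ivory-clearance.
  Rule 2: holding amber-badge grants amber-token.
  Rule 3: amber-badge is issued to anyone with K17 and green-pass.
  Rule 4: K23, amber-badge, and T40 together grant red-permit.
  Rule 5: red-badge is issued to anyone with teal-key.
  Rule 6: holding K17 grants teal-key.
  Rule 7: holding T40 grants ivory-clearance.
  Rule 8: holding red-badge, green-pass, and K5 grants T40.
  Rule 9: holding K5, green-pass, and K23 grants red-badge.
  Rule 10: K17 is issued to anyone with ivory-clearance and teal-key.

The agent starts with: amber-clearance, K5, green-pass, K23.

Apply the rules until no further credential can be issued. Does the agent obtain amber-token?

Yes

Holding K5, green-pass, and K23 grants red-badge (Rule 9).
Holding red-badge, green-pass, and K5 grants T40 (Rule 8).
Holding T40 grants ivory-clearance (Rule 7).
Holding red-badge and ivory-clearance grants amber-token (Rule 1).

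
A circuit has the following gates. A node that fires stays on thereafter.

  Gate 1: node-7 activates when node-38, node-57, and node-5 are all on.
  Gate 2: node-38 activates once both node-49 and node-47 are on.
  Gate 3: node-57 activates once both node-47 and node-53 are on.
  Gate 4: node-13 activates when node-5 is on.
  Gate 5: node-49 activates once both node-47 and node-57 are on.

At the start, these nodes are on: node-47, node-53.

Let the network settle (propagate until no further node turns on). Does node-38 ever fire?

Yes

node-47 and node-53 are on, so node-57 activates (Gate 3).
Gate 5: node-47 and node-57 on → node-49 on.
node-49 and node-47 are on, so node-38 activates (Gate 2).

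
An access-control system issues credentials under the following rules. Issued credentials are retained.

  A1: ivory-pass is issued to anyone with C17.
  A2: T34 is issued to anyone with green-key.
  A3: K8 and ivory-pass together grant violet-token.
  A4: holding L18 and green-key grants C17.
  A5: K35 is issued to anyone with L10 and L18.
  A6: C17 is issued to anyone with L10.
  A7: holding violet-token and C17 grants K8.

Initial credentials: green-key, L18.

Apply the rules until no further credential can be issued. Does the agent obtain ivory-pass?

Holding L18 and green-key grants C17 (A4).
Holding C17 grants ivory-pass (A1).

Yes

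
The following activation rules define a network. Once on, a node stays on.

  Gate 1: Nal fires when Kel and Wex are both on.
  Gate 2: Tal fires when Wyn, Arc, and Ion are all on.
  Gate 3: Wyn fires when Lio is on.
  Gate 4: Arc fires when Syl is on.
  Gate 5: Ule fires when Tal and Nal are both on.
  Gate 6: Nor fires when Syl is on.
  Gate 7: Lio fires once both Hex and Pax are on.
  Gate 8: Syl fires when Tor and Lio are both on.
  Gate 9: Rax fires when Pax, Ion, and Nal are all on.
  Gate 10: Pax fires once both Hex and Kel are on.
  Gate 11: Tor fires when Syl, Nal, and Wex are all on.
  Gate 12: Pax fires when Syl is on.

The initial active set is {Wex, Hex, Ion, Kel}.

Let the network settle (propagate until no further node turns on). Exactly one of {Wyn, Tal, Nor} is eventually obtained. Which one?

Wyn

Gate 10: Hex and Kel on → Pax on.
Gate 7: Hex and Pax on → Lio on.
Gate 3: Lio on → Wyn on.
Nor would need Syl (Gate 6), but Syl never turns on. Tal would need Wyn, Arc, and Ion (Gate 2), but Arc never turns on.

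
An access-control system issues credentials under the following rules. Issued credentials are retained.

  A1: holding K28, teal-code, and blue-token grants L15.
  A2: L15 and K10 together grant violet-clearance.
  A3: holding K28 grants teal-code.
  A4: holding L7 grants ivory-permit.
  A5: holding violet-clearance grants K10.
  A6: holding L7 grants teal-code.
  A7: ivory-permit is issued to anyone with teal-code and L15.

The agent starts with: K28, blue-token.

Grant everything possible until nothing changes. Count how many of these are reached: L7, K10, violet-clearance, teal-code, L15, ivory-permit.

Holding K28 grants teal-code (A3).
Holding K28, teal-code, and blue-token grants L15 (A1).
Holding teal-code and L15 grants ivory-permit (A7).
No rule produces L7, and it is not given.
K10 would need violet-clearance (A5), but violet-clearance is never granted.
violet-clearance would need L15 and K10 (A2), but K10 is never granted.
teal-code: reached.
L15: reached.
ivory-permit: reached.
Reached: teal-code, L15, and ivory-permit — 3 of the 6.

3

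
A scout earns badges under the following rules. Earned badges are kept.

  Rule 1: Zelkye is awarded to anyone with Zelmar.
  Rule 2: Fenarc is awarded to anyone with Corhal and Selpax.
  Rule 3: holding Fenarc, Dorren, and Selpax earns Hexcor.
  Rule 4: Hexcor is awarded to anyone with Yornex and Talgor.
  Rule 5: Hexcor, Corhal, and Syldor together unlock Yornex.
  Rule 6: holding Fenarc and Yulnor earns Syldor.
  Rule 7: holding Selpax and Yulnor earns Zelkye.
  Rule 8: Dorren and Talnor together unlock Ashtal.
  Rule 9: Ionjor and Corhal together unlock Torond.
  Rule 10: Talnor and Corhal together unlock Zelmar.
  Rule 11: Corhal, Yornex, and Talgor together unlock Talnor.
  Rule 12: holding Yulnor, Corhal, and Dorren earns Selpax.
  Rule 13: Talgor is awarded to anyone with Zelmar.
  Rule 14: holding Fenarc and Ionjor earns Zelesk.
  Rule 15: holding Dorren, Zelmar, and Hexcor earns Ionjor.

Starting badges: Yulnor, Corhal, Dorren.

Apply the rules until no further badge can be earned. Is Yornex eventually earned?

Yes

With Yulnor, Corhal, and Dorren, Selpax is earned (Rule 12).
With Corhal and Selpax, Fenarc is earned (Rule 2).
With Fenarc and Yulnor, Syldor is earned (Rule 6).
With Fenarc, Dorren, and Selpax, Hexcor is earned (Rule 3).
With Hexcor, Corhal, and Syldor, Yornex is earned (Rule 5).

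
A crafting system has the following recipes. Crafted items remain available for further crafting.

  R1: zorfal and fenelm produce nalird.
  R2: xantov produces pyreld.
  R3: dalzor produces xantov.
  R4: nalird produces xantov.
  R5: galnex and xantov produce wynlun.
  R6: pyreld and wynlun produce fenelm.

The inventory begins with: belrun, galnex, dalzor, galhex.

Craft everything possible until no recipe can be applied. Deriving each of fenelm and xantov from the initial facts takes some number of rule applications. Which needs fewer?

xantov

xantov: dalzor → xantov (R3). [1 rule application]
fenelm: Using R3, dalzor makes xantov. Using R5, galnex and xantov make wynlun. xantov → pyreld (R2). Using R6, pyreld and wynlun make fenelm. [4 rule applications]
xantov needs fewer.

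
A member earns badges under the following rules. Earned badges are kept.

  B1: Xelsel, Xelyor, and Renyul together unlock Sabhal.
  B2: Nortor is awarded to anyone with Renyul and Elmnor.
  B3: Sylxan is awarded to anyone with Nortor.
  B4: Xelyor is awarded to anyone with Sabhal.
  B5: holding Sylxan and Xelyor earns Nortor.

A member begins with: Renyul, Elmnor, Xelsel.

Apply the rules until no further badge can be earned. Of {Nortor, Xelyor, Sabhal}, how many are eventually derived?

With Renyul and Elmnor, Nortor is earned (B2).
Nortor: reached.
Xelyor would need Sabhal (B4), but Sabhal is never earned.
Sabhal would need Xelsel, Xelyor, and Renyul (B1), but Xelyor is never earned.
Reached: Nortor — 1 of the 3.

1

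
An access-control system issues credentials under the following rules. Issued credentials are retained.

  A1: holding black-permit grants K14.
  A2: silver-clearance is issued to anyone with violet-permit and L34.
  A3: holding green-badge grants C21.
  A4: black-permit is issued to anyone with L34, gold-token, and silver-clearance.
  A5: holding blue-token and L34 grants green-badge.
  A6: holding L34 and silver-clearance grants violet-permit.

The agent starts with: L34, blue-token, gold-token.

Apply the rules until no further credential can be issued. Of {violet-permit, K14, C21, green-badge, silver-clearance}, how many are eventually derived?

Holding blue-token and L34 grants green-badge (A5).
Holding green-badge grants C21 (A3).
violet-permit would need L34 and silver-clearance (A6), but silver-clearance is never granted.
K14 would need black-permit (A1), but black-permit is never granted.
C21: reached.
green-badge: reached.
silver-clearance would need violet-permit and L34 (A2), but violet-permit is never granted.
Reached: C21 and green-badge — 2 of the 5.

2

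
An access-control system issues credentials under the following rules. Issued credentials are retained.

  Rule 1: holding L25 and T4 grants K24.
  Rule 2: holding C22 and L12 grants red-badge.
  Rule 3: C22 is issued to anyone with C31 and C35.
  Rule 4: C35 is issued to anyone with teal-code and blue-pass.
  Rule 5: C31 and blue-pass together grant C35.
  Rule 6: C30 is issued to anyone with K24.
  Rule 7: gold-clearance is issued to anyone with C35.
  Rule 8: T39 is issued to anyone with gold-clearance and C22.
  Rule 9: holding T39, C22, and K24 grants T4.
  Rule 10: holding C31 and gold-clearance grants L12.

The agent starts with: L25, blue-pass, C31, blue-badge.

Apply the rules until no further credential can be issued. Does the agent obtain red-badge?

Holding C31 and blue-pass grants C35 (Rule 5).
Holding C35 grants gold-clearance (Rule 7).
Holding C31 and C35 grants C22 (Rule 3).
Holding C31 and gold-clearance grants L12 (Rule 10).
Holding C22 and L12 grants red-badge (Rule 2).

Yes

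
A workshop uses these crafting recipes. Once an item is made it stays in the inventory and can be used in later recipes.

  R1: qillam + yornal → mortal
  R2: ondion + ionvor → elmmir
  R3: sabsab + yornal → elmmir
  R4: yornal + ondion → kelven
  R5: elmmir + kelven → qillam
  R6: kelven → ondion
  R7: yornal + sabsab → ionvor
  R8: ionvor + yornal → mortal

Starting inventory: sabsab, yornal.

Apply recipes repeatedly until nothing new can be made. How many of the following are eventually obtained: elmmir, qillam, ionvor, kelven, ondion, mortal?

3

Using R3, sabsab and yornal make elmmir.
yornal + sabsab → ionvor (R7).
ionvor + yornal → mortal (R8).
elmmir: reached.
qillam would need elmmir and kelven (R5), but kelven is never obtained.
ionvor: reached.
kelven would need yornal and ondion (R4), but ondion is never obtained.
ondion would need kelven (R6), but kelven is never obtained.
mortal: reached.
Reached: elmmir, ionvor, and mortal — 3 of the 6.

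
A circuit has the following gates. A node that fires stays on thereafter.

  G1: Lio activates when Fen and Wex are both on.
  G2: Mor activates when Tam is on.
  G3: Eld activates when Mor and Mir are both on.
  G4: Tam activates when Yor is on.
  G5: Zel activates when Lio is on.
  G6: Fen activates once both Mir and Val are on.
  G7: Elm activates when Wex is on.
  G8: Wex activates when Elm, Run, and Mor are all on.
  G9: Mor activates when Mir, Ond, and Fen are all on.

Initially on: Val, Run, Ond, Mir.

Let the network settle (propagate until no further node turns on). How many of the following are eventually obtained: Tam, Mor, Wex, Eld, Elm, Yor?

Mir and Val are on, so Fen activates (G6).
G9: Mir, Ond, and Fen on → Mor on.
G3: Mor and Mir on → Eld on.
Tam would need Yor (G4), but Yor never turns on.
Mor: reached.
Wex would need Elm, Run, and Mor (G8), but Elm never turns on.
Eld: reached.
Elm would need Wex (G7), but Wex never turns on.
No rule produces Yor, and it is not given.
Reached: Mor and Eld — 2 of the 6.

2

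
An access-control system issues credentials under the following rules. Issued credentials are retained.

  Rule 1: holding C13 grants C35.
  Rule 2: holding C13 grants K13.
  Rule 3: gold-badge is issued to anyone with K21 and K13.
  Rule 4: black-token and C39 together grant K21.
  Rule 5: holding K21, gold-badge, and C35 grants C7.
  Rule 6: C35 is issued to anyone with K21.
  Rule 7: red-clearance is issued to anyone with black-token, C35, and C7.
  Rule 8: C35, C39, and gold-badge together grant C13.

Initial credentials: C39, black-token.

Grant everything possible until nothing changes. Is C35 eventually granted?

Yes

Holding black-token and C39 grants K21 (Rule 4).
Holding K21 grants C35 (Rule 6).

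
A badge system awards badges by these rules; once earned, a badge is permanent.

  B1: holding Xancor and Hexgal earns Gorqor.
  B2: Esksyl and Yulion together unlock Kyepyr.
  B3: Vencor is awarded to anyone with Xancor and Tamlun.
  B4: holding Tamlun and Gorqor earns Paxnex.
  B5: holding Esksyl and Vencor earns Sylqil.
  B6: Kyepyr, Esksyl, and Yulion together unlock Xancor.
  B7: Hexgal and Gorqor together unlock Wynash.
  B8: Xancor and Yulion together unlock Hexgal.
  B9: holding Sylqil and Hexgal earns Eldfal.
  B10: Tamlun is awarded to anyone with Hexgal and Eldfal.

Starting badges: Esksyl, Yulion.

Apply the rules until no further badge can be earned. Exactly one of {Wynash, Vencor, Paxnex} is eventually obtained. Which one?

With Esksyl and Yulion, Kyepyr is earned (B2).
With Kyepyr, Esksyl, and Yulion, Xancor is earned (B6).
With Xancor and Yulion, Hexgal is earned (B8).
With Xancor and Hexgal, Gorqor is earned (B1).
With Hexgal and Gorqor, Wynash is earned (B7).
Paxnex would need Tamlun and Gorqor (B4), but Tamlun is never earned. Vencor would need Xancor and Tamlun (B3), but Tamlun is never earned.

Wynash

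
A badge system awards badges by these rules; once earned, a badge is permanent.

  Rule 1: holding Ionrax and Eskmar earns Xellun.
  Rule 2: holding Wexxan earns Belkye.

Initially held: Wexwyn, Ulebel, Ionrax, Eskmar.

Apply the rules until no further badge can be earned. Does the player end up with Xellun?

With Ionrax and Eskmar, Xellun is earned (Rule 1).

Yes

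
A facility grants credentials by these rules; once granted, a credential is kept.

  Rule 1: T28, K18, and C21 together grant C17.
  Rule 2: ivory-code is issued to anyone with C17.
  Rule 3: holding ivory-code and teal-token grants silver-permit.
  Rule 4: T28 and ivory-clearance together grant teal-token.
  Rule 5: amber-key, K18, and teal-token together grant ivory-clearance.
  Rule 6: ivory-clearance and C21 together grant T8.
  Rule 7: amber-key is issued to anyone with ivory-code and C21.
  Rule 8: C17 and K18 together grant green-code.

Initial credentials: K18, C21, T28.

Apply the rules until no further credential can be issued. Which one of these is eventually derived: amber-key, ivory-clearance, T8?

amber-key

Holding T28, K18, and C21 grants C17 (Rule 1).
Holding C17 grants ivory-code (Rule 2).
Holding ivory-code and C21 grants amber-key (Rule 7).
T8 would need ivory-clearance and C21 (Rule 6), but ivory-clearance is never granted. ivory-clearance would need amber-key, K18, and teal-token (Rule 5), but teal-token is never granted.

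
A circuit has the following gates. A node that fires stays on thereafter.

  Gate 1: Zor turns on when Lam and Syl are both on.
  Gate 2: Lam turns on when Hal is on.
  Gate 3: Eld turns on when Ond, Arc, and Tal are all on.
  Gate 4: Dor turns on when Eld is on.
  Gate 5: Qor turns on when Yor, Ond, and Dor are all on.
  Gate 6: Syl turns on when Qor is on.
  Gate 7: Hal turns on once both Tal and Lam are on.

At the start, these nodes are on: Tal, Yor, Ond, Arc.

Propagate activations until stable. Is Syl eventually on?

Yes

Gate 3: Ond, Arc, and Tal on → Eld on.
Gate 4: Eld on → Dor on.
Yor, Ond, and Dor are on, so Qor turns on (Gate 5).
Qor is on, so Syl turns on (Gate 6).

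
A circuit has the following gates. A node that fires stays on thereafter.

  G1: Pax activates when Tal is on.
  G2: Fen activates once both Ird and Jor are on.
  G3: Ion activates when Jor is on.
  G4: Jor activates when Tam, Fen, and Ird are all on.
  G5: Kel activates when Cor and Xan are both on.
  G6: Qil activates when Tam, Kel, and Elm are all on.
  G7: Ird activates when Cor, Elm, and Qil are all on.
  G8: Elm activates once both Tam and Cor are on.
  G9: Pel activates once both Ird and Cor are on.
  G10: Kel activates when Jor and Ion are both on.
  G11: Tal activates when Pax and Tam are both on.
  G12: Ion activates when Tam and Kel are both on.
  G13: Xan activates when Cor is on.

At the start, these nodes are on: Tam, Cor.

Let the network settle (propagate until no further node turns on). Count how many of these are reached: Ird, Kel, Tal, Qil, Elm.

4

Tam and Cor are on, so Elm activates (G8).
G13: Cor on → Xan on.
G5: Cor and Xan on → Kel on.
G6: Tam, Kel, and Elm on → Qil on.
G7: Cor, Elm, and Qil on → Ird on.
Ird: reached.
Kel: reached.
Tal would need Pax and Tam (G11), but Pax never turns on.
Qil: reached.
Elm: reached.
Reached: Ird, Kel, Qil, and Elm — 4 of the 5.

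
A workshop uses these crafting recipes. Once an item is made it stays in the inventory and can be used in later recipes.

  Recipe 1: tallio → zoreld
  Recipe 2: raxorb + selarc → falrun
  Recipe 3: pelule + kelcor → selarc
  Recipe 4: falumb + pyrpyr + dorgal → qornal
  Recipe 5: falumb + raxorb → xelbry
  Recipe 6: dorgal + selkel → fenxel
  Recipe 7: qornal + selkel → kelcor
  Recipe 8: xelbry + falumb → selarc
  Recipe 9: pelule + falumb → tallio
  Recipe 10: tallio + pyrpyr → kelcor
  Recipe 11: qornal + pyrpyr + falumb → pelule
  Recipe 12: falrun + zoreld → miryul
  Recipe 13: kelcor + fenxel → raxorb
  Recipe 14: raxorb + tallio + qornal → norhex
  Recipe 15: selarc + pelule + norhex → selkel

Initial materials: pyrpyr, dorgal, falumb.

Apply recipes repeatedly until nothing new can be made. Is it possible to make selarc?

Using Recipe 4, falumb, pyrpyr, and dorgal make qornal.
qornal + pyrpyr + falumb → pelule (Recipe 11).
pelule + falumb → tallio (Recipe 9).
Using Recipe 10, tallio and pyrpyr make kelcor.
Using Recipe 3, pelule and kelcor make selarc.

Yes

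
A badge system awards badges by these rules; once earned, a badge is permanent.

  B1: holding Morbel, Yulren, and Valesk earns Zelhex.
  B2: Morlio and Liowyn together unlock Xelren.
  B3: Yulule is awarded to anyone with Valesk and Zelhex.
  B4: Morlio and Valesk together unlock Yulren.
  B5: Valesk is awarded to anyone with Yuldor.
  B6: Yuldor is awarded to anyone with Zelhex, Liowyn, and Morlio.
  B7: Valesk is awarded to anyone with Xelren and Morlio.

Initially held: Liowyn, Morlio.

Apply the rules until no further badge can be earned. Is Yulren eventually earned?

Yes

With Morlio and Liowyn, Xelren is earned (B2).
With Xelren and Morlio, Valesk is earned (B7).
With Morlio and Valesk, Yulren is earned (B4).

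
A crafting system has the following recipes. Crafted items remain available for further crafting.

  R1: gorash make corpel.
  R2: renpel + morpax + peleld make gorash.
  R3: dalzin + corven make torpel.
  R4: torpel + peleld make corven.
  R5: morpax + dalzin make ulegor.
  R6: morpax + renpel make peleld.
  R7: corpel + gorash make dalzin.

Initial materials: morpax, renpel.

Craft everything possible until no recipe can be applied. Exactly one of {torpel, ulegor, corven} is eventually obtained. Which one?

morpax + renpel → peleld (R6).
renpel + morpax + peleld → gorash (R2).
Using R1, gorash makes corpel.
corpel + gorash → dalzin (R7).
Using R5, morpax and dalzin make ulegor.
torpel would need dalzin and corven (R3), but corven is never obtained. corven would need torpel and peleld (R4), but torpel is never obtained.

ulegor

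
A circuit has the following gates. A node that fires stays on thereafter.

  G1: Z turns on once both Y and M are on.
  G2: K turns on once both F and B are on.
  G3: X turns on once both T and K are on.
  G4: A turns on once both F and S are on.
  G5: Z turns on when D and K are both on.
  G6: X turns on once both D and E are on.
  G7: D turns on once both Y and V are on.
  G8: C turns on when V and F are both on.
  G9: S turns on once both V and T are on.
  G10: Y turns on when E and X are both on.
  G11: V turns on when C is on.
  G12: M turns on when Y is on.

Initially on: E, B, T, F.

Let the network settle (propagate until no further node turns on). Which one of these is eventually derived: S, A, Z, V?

G2: F and B on → K on.
G3: T and K on → X on.
G10: E and X on → Y on.
Y is on, so M turns on (G12).
G1: Y and M on → Z on.
S would need V and T (G9), but V never turns on. A would need F and S (G4), but S never turns on. V would need C (G11), but C never turns on.

Z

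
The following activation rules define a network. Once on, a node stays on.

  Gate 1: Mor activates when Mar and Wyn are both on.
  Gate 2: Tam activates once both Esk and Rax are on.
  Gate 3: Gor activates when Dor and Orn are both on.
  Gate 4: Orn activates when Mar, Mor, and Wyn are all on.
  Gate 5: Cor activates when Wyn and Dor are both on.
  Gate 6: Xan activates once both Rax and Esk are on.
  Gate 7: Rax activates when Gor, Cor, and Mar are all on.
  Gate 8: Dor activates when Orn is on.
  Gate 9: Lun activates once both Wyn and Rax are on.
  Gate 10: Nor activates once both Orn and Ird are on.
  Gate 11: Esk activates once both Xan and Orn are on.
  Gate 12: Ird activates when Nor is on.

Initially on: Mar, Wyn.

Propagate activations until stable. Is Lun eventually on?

Mar and Wyn are on, so Mor activates (Gate 1).
Gate 4: Mar, Mor, and Wyn on → Orn on.
Gate 8: Orn on → Dor on.
Dor and Orn are on, so Gor activates (Gate 3).
Gate 5: Wyn and Dor on → Cor on.
Gor, Cor, and Mar are on, so Rax activates (Gate 7).
Gate 9: Wyn and Rax on → Lun on.

Yes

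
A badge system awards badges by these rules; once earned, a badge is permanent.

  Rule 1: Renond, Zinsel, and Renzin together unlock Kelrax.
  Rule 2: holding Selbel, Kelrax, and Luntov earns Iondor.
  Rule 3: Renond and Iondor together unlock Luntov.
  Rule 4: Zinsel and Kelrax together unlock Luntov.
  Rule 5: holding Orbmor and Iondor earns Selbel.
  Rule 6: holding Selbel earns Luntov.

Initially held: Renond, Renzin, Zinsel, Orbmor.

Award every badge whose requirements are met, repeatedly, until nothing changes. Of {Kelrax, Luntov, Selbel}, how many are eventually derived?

2

With Renond, Zinsel, and Renzin, Kelrax is earned (Rule 1).
With Zinsel and Kelrax, Luntov is earned (Rule 4).
Kelrax: reached.
Luntov: reached.
Selbel would need Orbmor and Iondor (Rule 5), but Iondor is never earned.
Reached: Kelrax and Luntov — 2 of the 3.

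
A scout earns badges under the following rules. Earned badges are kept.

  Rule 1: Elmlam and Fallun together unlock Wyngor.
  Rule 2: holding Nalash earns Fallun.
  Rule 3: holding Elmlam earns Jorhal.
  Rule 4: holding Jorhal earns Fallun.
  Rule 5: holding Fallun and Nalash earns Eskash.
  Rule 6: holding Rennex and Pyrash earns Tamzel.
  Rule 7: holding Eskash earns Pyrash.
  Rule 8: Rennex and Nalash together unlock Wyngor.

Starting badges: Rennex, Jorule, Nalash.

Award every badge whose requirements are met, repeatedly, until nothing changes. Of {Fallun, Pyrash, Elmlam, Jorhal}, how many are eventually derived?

With Nalash, Fallun is earned (Rule 2).
With Fallun and Nalash, Eskash is earned (Rule 5).
With Eskash, Pyrash is earned (Rule 7).
Fallun: reached.
Pyrash: reached.
No rule produces Elmlam, and it is not given.
Jorhal would need Elmlam (Rule 3), but Elmlam is never earned.
Reached: Fallun and Pyrash — 2 of the 4.

2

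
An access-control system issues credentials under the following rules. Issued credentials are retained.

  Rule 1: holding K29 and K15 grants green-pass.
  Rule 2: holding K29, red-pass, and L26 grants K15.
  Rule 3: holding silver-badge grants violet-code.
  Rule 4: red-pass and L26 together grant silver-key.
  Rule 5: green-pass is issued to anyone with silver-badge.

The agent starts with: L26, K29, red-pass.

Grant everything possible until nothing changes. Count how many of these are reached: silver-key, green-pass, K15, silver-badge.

Holding K29, red-pass, and L26 grants K15 (Rule 2).
Holding red-pass and L26 grants silver-key (Rule 4).
Holding K29 and K15 grants green-pass (Rule 1).
silver-key: reached.
green-pass: reached.
K15: reached.
No rule produces silver-badge, and it is not given.
Reached: silver-key, green-pass, and K15 — 3 of the 4.

3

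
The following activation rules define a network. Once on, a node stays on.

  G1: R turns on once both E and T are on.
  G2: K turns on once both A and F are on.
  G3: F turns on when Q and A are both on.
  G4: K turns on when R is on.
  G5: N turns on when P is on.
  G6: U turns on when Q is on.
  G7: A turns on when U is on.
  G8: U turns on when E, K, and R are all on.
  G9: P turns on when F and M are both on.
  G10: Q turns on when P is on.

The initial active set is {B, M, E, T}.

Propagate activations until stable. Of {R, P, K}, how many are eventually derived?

G1: E and T on → R on.
G4: R on → K on.
R: reached.
P would need F and M (G9), but F never turns on.
K: reached.
Reached: R and K — 2 of the 3.

2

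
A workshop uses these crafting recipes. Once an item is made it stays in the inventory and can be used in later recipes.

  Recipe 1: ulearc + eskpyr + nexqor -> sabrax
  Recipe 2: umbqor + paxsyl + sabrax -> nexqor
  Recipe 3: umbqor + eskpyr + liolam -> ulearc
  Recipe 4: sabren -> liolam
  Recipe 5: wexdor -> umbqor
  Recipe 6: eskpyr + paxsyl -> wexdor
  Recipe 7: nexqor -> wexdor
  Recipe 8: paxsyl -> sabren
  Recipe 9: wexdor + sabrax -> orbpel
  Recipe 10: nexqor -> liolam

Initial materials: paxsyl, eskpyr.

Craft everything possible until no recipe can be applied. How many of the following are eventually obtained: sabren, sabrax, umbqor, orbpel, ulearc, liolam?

Using Recipe 6, eskpyr and paxsyl make wexdor.
paxsyl -> sabren (Recipe 8).
wexdor -> umbqor (Recipe 5).
Using Recipe 4, sabren makes liolam.
Using Recipe 3, umbqor, eskpyr, and liolam make ulearc.
sabren: reached.
sabrax would need ulearc, eskpyr, and nexqor (Recipe 1), but nexqor is never obtained.
umbqor: reached.
orbpel would need wexdor and sabrax (Recipe 9), but sabrax is never obtained.
ulearc: reached.
liolam: reached.
Reached: sabren, umbqor, ulearc, and liolam — 4 of the 6.

4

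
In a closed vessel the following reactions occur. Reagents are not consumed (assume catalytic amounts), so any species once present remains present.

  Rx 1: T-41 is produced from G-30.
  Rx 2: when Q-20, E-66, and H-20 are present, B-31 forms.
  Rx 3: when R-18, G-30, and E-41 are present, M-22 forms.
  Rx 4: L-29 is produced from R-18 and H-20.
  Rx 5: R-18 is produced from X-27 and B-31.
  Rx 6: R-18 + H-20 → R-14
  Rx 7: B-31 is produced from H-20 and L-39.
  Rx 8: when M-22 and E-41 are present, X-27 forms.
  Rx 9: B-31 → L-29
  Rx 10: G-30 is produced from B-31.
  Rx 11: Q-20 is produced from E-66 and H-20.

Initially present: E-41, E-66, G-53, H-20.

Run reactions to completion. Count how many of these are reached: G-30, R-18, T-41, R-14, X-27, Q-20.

E-66 and H-20 present → Q-20 forms (Rx 11).
Q-20, E-66, and H-20 present → B-31 forms (Rx 2).
B-31 present → G-30 forms (Rx 10).
G-30 present → T-41 forms (Rx 1).
G-30: reached.
R-18 would need X-27 and B-31 (Rx 5), but X-27 never forms.
T-41: reached.
R-14 would need R-18 and H-20 (Rx 6), but R-18 never forms.
X-27 would need M-22 and E-41 (Rx 8), but M-22 never forms.
Q-20: reached.
Reached: G-30, T-41, and Q-20 — 3 of the 6.

3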